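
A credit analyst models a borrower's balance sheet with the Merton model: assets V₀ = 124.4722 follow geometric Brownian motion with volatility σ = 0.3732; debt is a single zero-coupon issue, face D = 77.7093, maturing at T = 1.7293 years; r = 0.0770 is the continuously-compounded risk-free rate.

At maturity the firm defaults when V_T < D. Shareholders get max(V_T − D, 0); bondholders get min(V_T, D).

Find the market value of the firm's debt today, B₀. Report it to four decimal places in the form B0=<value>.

B0=65.6939

d₁ = [ln(V₀/D) + (r + σ²/2)T] / (σ√T)
   = [ln(124.4722/77.7093) + (0.0770 + 0.5·0.3732²)·1.7293] / (0.3732·√1.7293)
   = [0.471107 + 0.253583] / 0.490769 = 1.476644
d₂ = d₁ − σ√T = 1.476644 − 0.490769 = 0.985875
N(d₁) = 0.930114,  N(d₂) = 0.837903,  e^(−rT) = 0.875328
E₀ = V₀·N(d₁) − D·e^(−rT)·N(d₂)
   = 124.4722·0.930114 − 77.7093·0.875328·0.837903 = 58.778267
B₀ = V₀ − E₀ = 124.4722 − 58.778267 = 65.693933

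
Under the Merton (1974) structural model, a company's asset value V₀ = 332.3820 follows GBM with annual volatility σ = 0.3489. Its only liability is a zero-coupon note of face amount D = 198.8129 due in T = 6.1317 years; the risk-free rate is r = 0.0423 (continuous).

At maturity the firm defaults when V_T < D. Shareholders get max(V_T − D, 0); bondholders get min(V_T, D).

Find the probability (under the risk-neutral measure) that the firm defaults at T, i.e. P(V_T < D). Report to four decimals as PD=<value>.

d₁ = [ln(V₀/D) + (r + σ²/2)T] / (σ√T)
   = [ln(332.3820/198.8129) + (0.0423 + 0.5·0.3489²)·6.1317] / (0.3489·√6.1317)
   = [0.513921 + 0.632581] / 0.863956 = 1.327037
d₂ = d₁ − σ√T = 1.327037 − 0.863956 = 0.463082
risk-neutral PD = N(−d₂) = N(-0.463082) = 0.321653

PD=0.3217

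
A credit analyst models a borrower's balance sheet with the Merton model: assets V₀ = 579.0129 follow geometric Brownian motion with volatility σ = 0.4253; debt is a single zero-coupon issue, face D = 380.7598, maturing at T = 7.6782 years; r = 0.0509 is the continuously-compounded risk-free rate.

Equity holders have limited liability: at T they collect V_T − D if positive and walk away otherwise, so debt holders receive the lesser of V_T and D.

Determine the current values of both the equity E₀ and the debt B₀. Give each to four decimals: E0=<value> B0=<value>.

d₁ = [ln(V₀/D) + (r + σ²/2)T] / (σ√T)
   = [ln(579.0129/380.7598) + (0.0509 + 0.5·0.4253²)·7.6782] / (0.4253·√7.6782)
   = [0.419156 + 1.085237] / 1.178488 = 1.276545
d₂ = d₁ − σ√T = 1.276545 − 1.178488 = 0.098058
N(d₁) = 0.899119,  N(d₂) = 0.539057,  e^(−rT) = 0.676502
E₀ = V₀·N(d₁) − D·e^(−rT)·N(d₂)
   = 579.0129·0.899119 − 380.7598·0.676502·0.539057 = 381.748542
B₀ = V₀ − E₀ = 579.0129 − 381.748542 = 197.264358

E0=381.7485 B0=197.2644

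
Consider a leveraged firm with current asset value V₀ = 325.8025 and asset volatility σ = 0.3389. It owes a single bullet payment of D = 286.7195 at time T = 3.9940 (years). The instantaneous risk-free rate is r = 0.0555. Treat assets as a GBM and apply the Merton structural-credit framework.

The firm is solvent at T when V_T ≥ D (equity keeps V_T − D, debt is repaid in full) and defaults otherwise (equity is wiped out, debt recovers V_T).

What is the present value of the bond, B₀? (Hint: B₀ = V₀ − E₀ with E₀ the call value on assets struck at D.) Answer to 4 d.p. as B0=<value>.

d₁ = [ln(V₀/D) + (r + σ²/2)T] / (σ√T)
   = [ln(325.8025/286.7195) + (0.0555 + 0.5·0.3389²)·3.9940] / (0.3389·√3.9940)
   = [0.127787 + 0.451029] / 0.677291 = 0.854604
d₂ = d₁ − σ√T = 0.854604 − 0.677291 = 0.177312
N(d₁) = 0.803615,  N(d₂) = 0.570368,  e^(−rT) = 0.801182
E₀ = V₀·N(d₁) − D·e^(−rT)·N(d₂)
   = 325.8025·0.803615 − 286.7195·0.801182·0.570368 = 130.797763
B₀ = V₀ − E₀ = 325.8025 − 130.797763 = 195.004737

B0=195.0047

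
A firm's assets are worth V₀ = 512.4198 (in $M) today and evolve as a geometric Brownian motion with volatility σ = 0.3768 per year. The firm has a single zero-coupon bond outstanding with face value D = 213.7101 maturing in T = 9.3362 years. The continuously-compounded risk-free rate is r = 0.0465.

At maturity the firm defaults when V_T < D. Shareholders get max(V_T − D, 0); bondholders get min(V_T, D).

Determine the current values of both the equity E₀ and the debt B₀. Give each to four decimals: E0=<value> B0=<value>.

d₁ = [ln(V₀/D) + (r + σ²/2)T] / (σ√T)
   = [ln(512.4198/213.7101) + (0.0465 + 0.5·0.3768²)·9.3362] / (0.3768·√9.3362)
   = [0.874524 + 1.096902] / 1.151320 = 1.712318
d₂ = d₁ − σ√T = 1.712318 − 1.151320 = 0.560998
N(d₁) = 0.956581,  N(d₂) = 0.712601,  e^(−rT) = 0.647826
E₀ = V₀·N(d₁) − D·e^(−rT)·N(d₂)
   = 512.4198·0.956581 − 213.7101·0.647826·0.712601 = 391.513650
B₀ = V₀ − E₀ = 512.4198 − 391.513650 = 120.906150

E0=391.5137 B0=120.9061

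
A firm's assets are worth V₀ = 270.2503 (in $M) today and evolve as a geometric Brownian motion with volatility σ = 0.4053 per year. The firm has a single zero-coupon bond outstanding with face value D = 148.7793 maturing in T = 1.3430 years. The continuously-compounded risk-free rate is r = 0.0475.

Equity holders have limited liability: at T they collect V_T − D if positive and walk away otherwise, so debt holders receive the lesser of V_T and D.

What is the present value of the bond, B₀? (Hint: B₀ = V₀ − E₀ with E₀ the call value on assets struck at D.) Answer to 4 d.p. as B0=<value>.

d₁ = [ln(V₀/D) + (r + σ²/2)T] / (σ√T)
   = [ln(270.2503/148.7793) + (0.0475 + 0.5·0.4053²)·1.3430] / (0.4053·√1.3430)
   = [0.596885 + 0.174099] / 0.469694 = 1.641460
d₂ = d₁ − σ√T = 1.641460 − 0.469694 = 1.171766
N(d₁) = 0.949649,  N(d₂) = 0.879355,  e^(−rT) = 0.938200
E₀ = V₀·N(d₁) − D·e^(−rT)·N(d₂)
   = 270.2503·0.949649 − 148.7793·0.938200·0.879355 = 133.898497
B₀ = V₀ − E₀ = 270.2503 − 133.898497 = 136.351803

B0=136.3518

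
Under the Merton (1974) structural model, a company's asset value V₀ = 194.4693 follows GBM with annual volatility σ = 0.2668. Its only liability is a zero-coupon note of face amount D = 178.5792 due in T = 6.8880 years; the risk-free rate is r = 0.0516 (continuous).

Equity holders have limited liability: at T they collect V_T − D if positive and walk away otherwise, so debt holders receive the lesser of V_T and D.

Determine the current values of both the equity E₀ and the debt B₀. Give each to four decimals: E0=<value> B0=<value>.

E0=86.2939 B0=108.1754

d₁ = [ln(V₀/D) + (r + σ²/2)T] / (σ√T)
   = [ln(194.4693/178.5792) + (0.0516 + 0.5·0.2668²)·6.8880] / (0.2668·√6.8880)
   = [0.085242 + 0.600572] / 0.700217 = 0.979432
d₂ = d₁ − σ√T = 0.979432 − 0.700217 = 0.279215
N(d₁) = 0.836317,  N(d₂) = 0.609960,  e^(−rT) = 0.700878
E₀ = V₀·N(d₁) − D·e^(−rT)·N(d₂)
   = 194.4693·0.836317 − 178.5792·0.700878·0.609960 = 86.293891
B₀ = V₀ − E₀ = 194.4693 − 86.293891 = 108.175409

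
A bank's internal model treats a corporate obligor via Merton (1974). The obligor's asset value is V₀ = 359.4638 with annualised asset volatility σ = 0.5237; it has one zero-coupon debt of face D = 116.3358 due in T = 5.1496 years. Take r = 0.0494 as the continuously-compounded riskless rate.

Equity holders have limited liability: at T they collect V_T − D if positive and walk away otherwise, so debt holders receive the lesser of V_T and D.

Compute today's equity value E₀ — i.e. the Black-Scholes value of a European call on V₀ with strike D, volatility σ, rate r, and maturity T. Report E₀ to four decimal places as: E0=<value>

E0=280.7666

d₁ = [ln(V₀/D) + (r + σ²/2)T] / (σ√T)
   = [ln(359.4638/116.3358) + (0.0494 + 0.5·0.5237²)·5.1496] / (0.5237·√5.1496)
   = [1.128133 + 0.960559] / 1.188418 = 1.757539
d₂ = d₁ − σ√T = 1.757539 − 1.188418 = 0.569121
N(d₁) = 0.960587,  N(d₂) = 0.715363,  e^(−rT) = 0.775389
E₀ = V₀·N(d₁) − D·e^(−rT)·N(d₂)
   = 359.4638·0.960587 − 116.3358·0.775389·0.715363 = 280.766577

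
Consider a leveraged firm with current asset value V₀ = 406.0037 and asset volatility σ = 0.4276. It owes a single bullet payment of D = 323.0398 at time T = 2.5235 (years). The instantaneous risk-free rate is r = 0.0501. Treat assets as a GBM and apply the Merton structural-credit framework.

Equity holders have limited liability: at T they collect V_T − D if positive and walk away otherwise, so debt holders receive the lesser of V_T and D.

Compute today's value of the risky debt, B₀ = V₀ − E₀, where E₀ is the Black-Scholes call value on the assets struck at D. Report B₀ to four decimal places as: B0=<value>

B0=241.8799

d₁ = [ln(V₀/D) + (r + σ²/2)T] / (σ√T)
   = [ln(406.0037/323.0398) + (0.0501 + 0.5·0.4276²)·2.5235] / (0.4276·√2.5235)
   = [0.228587 + 0.357128] / 0.679265 = 0.862277
d₂ = d₁ − σ√T = 0.862277 − 0.679265 = 0.183012
N(d₁) = 0.805732,  N(d₂) = 0.572606,  e^(−rT) = 0.881238
E₀ = V₀·N(d₁) − D·e^(−rT)·N(d₂)
   = 406.0037·0.805732 − 323.0398·0.881238·0.572606 = 164.123846
B₀ = V₀ − E₀ = 406.0037 − 164.123846 = 241.879854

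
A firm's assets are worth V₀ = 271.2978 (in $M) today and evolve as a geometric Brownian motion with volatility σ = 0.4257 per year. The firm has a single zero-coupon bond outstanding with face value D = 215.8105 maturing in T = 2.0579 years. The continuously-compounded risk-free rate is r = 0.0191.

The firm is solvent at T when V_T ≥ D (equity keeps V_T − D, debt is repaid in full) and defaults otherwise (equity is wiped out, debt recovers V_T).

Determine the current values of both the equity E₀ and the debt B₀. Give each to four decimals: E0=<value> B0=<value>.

E0=94.5738 B0=176.7240

d₁ = [ln(V₀/D) + (r + σ²/2)T] / (σ√T)
   = [ln(271.2978/215.8105) + (0.0191 + 0.5·0.4257²)·2.0579] / (0.4257·√2.0579)
   = [0.228816 + 0.225773] / 0.610683 = 0.744395
d₂ = d₁ − σ√T = 0.744395 − 0.610683 = 0.133712
N(d₁) = 0.771681,  N(d₂) = 0.553185,  e^(−rT) = 0.961457
E₀ = V₀·N(d₁) − D·e^(−rT)·N(d₂)
   = 271.2978·0.771681 − 215.8105·0.961457·0.553185 = 94.573752
B₀ = V₀ − E₀ = 271.2978 − 94.573752 = 176.724048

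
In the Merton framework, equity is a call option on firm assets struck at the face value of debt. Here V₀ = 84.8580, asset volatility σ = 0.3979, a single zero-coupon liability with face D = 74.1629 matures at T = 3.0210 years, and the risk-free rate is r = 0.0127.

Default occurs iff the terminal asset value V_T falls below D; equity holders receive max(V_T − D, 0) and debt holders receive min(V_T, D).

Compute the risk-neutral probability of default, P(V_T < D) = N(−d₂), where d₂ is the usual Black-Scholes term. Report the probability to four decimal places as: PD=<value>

d₁ = [ln(V₀/D) + (r + σ²/2)T] / (σ√T)
   = [ln(84.8580/74.1629) + (0.0127 + 0.5·0.3979²)·3.0210] / (0.3979·√3.0210)
   = [0.134715 + 0.277516] / 0.691591 = 0.596062
d₂ = d₁ − σ√T = 0.596062 − 0.691591 = -0.095529
risk-neutral PD = N(−d₂) = N(0.095529) = 0.538053

PD=0.5381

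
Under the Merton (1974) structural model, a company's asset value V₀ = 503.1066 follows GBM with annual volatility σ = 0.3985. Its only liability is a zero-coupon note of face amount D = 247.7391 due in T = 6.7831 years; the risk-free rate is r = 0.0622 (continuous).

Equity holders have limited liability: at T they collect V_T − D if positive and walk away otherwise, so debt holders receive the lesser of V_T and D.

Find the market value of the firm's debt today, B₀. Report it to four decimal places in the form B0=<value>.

B0=143.4040

d₁ = [ln(V₀/D) + (r + σ²/2)T] / (σ√T)
   = [ln(503.1066/247.7391) + (0.0622 + 0.5·0.3985²)·6.7831] / (0.3985·√6.7831)
   = [0.708426 + 0.960495] / 1.037869 = 1.608027
d₂ = d₁ − σ√T = 1.608027 − 1.037869 = 0.570158
N(d₁) = 0.946085,  N(d₂) = 0.715715,  e^(−rT) = 0.655794
E₀ = V₀·N(d₁) − D·e^(−rT)·N(d₂)
   = 503.1066·0.946085 − 247.7391·0.655794·0.715715 = 359.702631
B₀ = V₀ − E₀ = 503.1066 − 359.702631 = 143.403969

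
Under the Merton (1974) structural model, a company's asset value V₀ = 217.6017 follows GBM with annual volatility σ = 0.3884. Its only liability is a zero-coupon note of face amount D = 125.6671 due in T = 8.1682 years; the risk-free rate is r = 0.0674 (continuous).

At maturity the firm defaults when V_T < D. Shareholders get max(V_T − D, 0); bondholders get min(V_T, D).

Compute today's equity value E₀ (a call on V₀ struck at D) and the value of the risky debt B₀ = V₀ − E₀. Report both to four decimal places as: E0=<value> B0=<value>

E0=155.8694 B0=61.7323

d₁ = [ln(V₀/D) + (r + σ²/2)T] / (σ√T)
   = [ln(217.6017/125.6671) + (0.0674 + 0.5·0.3884²)·8.1682] / (0.3884·√8.1682)
   = [0.549030 + 1.166642] / 1.110050 = 1.545581
d₂ = d₁ − σ√T = 1.545581 − 1.110050 = 0.435531
N(d₁) = 0.938897,  N(d₂) = 0.668412,  e^(−rT) = 0.576640
E₀ = V₀·N(d₁) − D·e^(−rT)·N(d₂)
   = 217.6017·0.938897 − 125.6671·0.576640·0.668412 = 155.869353
B₀ = V₀ − E₀ = 217.6017 − 155.869353 = 61.732347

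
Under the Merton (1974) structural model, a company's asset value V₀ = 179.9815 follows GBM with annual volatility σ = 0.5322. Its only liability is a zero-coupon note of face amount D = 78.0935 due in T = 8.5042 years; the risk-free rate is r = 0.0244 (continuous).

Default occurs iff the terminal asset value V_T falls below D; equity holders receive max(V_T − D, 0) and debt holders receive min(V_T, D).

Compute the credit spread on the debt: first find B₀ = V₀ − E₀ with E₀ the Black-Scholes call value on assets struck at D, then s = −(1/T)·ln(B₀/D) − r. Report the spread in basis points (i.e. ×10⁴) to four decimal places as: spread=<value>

spread=474.5783

d₁ = [ln(V₀/D) + (r + σ²/2)T] / (σ√T)
   = [ln(179.9815/78.0935) + (0.0244 + 0.5·0.5322²)·8.5042] / (0.5322·√8.5042)
   = [0.834947 + 1.411854] / 1.552000 = 1.447681
d₂ = d₁ − σ√T = 1.447681 − 1.552000 = -0.104318
N(d₁) = 0.926147,  N(d₂) = 0.458458,  e^(−rT) = 0.812611
E₀ = V₀·N(d₁) − D·e^(−rT)·N(d₂)
   = 179.9815·0.926147 − 78.0935·0.812611·0.458458 = 137.595697
B₀ = V₀ − E₀ = 179.9815 − 137.595697 = 42.385803
spread = −(1/T)·ln(B₀/D) − r = −(1/8.5042)·ln(42.385803/78.0935) − 0.0244 = 0.04745783
in basis points: 0.04745783 × 10⁴ = 474.5783 bp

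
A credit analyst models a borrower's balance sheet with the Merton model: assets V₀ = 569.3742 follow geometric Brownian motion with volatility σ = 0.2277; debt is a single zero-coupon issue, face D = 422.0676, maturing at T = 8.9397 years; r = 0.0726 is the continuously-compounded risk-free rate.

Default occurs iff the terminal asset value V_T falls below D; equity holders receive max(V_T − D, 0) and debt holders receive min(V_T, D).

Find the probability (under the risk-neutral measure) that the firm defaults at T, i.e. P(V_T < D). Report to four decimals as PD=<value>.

PD=0.1463

d₁ = [ln(V₀/D) + (r + σ²/2)T] / (σ√T)
   = [ln(569.3742/422.0676) + (0.0726 + 0.5·0.2277²)·8.9397] / (0.2277·√8.9397)
   = [0.299372 + 0.880772] / 0.680808 = 1.733447
d₂ = d₁ − σ√T = 1.733447 − 0.680808 = 1.052639
risk-neutral PD = N(−d₂) = N(-1.052639) = 0.146253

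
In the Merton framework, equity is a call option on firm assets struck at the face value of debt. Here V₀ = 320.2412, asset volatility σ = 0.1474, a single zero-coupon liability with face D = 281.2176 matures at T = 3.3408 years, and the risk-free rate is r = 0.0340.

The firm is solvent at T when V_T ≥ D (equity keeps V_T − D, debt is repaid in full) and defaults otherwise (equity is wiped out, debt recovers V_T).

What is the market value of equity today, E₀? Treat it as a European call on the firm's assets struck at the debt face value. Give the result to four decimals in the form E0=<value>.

E0=76.7932

d₁ = [ln(V₀/D) + (r + σ²/2)T] / (σ√T)
   = [ln(320.2412/281.2176) + (0.0340 + 0.5·0.1474²)·3.3408] / (0.1474·√3.3408)
   = [0.129946 + 0.149880] / 0.269416 = 1.038638
d₂ = d₁ − σ√T = 1.038638 − 0.269416 = 0.769223
N(d₁) = 0.850513,  N(d₂) = 0.779119,  e^(−rT) = 0.892626
E₀ = V₀·N(d₁) − D·e^(−rT)·N(d₂)
   = 320.2412·0.850513 − 281.2176·0.892626·0.779119 = 76.793157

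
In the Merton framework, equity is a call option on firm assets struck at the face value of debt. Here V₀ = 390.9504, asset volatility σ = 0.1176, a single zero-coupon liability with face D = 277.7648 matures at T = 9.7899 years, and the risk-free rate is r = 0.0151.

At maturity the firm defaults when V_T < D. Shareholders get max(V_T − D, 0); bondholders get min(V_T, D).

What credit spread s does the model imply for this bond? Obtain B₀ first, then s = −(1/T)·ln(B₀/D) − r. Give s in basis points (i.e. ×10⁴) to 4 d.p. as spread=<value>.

spread=20.4339

d₁ = [ln(V₀/D) + (r + σ²/2)T] / (σ√T)
   = [ln(390.9504/277.7648) + (0.0151 + 0.5·0.1176²)·9.7899] / (0.1176·√9.7899)
   = [0.341806 + 0.215523] / 0.367956 = 1.514661
d₂ = d₁ − σ√T = 1.514661 − 0.367956 = 1.146705
N(d₁) = 0.935071,  N(d₂) = 0.874248,  e^(−rT) = 0.862580
E₀ = V₀·N(d₁) − D·e^(−rT)·N(d₂)
   = 390.9504·0.935071 − 277.7648·0.862580·0.874248 = 156.101431
B₀ = V₀ − E₀ = 390.9504 − 156.101431 = 234.848969
spread = −(1/T)·ln(B₀/D) − r = −(1/9.7899)·ln(234.848969/277.7648) − 0.0151 = 0.00204339
in basis points: 0.00204339 × 10⁴ = 20.4339 bp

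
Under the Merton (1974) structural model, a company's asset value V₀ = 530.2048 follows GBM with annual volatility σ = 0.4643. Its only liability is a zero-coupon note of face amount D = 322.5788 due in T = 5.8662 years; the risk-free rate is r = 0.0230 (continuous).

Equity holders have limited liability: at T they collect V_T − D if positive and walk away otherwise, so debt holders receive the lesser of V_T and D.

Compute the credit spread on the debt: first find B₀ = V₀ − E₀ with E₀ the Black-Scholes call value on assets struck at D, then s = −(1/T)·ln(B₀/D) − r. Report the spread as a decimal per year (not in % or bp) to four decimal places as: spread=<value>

spread=0.0501

d₁ = [ln(V₀/D) + (r + σ²/2)T] / (σ√T)
   = [ln(530.2048/322.5788) + (0.0230 + 0.5·0.4643²)·5.8662] / (0.4643·√5.8662)
   = [0.496916 + 0.767224] / 1.124546 = 1.124134
d₂ = d₁ − σ√T = 1.124134 − 1.124546 = -0.000412
N(d₁) = 0.869522,  N(d₂) = 0.499836,  e^(−rT) = 0.873784
E₀ = V₀·N(d₁) − D·e^(−rT)·N(d₂)
   = 530.2048·0.869522 − 322.5788·0.873784·0.499836 = 320.138963
B₀ = V₀ − E₀ = 530.2048 − 320.138963 = 210.065837
spread = −(1/T)·ln(B₀/D) − r = −(1/5.8662)·ln(210.065837/322.5788) − 0.0230 = 0.05011828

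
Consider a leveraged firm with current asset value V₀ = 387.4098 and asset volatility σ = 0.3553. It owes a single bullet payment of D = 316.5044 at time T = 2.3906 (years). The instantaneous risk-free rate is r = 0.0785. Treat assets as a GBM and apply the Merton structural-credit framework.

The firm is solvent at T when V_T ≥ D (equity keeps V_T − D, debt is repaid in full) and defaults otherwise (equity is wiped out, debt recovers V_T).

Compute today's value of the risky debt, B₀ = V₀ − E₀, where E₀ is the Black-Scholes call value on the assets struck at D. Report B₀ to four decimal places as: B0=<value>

B0=238.2496

d₁ = [ln(V₀/D) + (r + σ²/2)T] / (σ√T)
   = [ln(387.4098/316.5044) + (0.0785 + 0.5·0.3553²)·2.3906] / (0.3553·√2.3906)
   = [0.202146 + 0.338554] / 0.549349 = 0.984256
d₂ = d₁ − σ√T = 0.984256 − 0.549349 = 0.434906
N(d₁) = 0.837505,  N(d₂) = 0.668185,  e^(−rT) = 0.828895
E₀ = V₀·N(d₁) − D·e^(−rT)·N(d₂)
   = 387.4098·0.837505 − 316.5044·0.828895·0.668185 = 149.160186
B₀ = V₀ − E₀ = 387.4098 − 149.160186 = 238.249614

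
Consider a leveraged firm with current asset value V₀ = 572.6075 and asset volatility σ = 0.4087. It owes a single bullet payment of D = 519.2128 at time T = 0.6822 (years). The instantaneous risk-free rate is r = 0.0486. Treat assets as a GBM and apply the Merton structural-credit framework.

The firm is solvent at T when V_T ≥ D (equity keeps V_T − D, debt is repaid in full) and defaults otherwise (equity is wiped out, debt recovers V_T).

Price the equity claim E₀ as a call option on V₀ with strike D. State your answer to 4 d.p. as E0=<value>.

d₁ = [ln(V₀/D) + (r + σ²/2)T] / (σ√T)
   = [ln(572.6075/519.2128) + (0.0486 + 0.5·0.4087²)·0.6822] / (0.4087·√0.6822)
   = [0.097887 + 0.090131] / 0.337567 = 0.556978
d₂ = d₁ − σ√T = 0.556978 − 0.337567 = 0.219410
N(d₁) = 0.711229,  N(d₂) = 0.586835,  e^(−rT) = 0.967389
E₀ = V₀·N(d₁) − D·e^(−rT)·N(d₂)
   = 572.6075·0.711229 − 519.2128·0.967389·0.586835 = 112.499154

E0=112.4992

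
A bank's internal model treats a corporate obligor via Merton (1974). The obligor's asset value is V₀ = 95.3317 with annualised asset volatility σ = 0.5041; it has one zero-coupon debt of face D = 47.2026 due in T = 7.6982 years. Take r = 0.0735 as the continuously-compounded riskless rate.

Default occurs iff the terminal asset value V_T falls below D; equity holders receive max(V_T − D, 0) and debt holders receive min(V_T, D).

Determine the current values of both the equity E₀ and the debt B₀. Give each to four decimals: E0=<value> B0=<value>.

d₁ = [ln(V₀/D) + (r + σ²/2)T] / (σ√T)
   = [ln(95.3317/47.2026) + (0.0735 + 0.5·0.5041²)·7.6982] / (0.5041·√7.6982)
   = [0.702913 + 1.543939] / 1.398657 = 1.606435
d₂ = d₁ − σ√T = 1.606435 − 1.398657 = 0.207778
N(d₁) = 0.945911,  N(d₂) = 0.582299,  e^(−rT) = 0.567896
E₀ = V₀·N(d₁) − D·e^(−rT)·N(d₂)
   = 95.3317·0.945911 − 47.2026·0.567896·0.582299 = 74.566099
B₀ = V₀ − E₀ = 95.3317 − 74.566099 = 20.765601

E0=74.5661 B0=20.7656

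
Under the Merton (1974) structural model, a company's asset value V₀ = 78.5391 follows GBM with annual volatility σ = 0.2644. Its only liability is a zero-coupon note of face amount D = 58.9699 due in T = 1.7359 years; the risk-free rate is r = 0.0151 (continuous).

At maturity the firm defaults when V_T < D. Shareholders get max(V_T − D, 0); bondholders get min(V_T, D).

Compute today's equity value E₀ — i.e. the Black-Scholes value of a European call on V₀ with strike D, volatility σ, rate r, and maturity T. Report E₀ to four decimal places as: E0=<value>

E0=23.4321

d₁ = [ln(V₀/D) + (r + σ²/2)T] / (σ√T)
   = [ln(78.5391/58.9699) + (0.0151 + 0.5·0.2644²)·1.7359] / (0.2644·√1.7359)
   = [0.286569 + 0.086888] / 0.348356 = 1.072056
d₂ = d₁ − σ√T = 1.072056 − 0.348356 = 0.723700
N(d₁) = 0.858153,  N(d₂) = 0.765375,  e^(−rT) = 0.974128
E₀ = V₀·N(d₁) − D·e^(−rT)·N(d₂)
   = 78.5391·0.858153 − 58.9699·0.974128·0.765375 = 23.432136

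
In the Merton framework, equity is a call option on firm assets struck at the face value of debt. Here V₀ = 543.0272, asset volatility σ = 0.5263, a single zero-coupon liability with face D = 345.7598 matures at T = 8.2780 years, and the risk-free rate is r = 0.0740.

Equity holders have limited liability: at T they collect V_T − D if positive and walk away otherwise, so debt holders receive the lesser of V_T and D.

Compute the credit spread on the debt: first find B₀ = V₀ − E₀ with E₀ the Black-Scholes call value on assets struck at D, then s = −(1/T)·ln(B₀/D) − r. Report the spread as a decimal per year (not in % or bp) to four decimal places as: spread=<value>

spread=0.0453

d₁ = [ln(V₀/D) + (r + σ²/2)T] / (σ√T)
   = [ln(543.0272/345.7598) + (0.0740 + 0.5·0.5263²)·8.2780] / (0.5263·√8.2780)
   = [0.451415 + 1.759041] / 1.514245 = 1.459774
d₂ = d₁ − σ√T = 1.459774 − 1.514245 = -0.054470
N(d₁) = 0.927824,  N(d₂) = 0.478280,  e^(−rT) = 0.541955
E₀ = V₀·N(d₁) − D·e^(−rT)·N(d₂)
   = 543.0272·0.927824 − 345.7598·0.541955·0.478280 = 414.210482
B₀ = V₀ − E₀ = 543.0272 − 414.210482 = 128.816718
spread = −(1/T)·ln(B₀/D) − r = −(1/8.2780)·ln(128.816718/345.7598) − 0.0740 = 0.04527443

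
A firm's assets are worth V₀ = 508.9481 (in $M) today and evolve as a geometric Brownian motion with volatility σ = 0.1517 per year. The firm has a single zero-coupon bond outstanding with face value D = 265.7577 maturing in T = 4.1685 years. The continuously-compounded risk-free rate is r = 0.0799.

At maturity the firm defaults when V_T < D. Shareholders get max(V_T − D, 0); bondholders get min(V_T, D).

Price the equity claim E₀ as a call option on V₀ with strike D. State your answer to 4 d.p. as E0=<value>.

E0=318.4924

d₁ = [ln(V₀/D) + (r + σ²/2)T] / (σ√T)
   = [ln(508.9481/265.7577) + (0.0799 + 0.5·0.1517²)·4.1685] / (0.1517·√4.1685)
   = [0.649761 + 0.381028] / 0.309724 = 3.328084
d₂ = d₁ − σ√T = 3.328084 − 0.309724 = 3.018359
N(d₁) = 0.999563,  N(d₂) = 0.998729,  e^(−rT) = 0.716725
E₀ = V₀·N(d₁) − D·e^(−rT)·N(d₂)
   = 508.9481·0.999563 − 265.7577·0.716725·0.998729 = 318.492448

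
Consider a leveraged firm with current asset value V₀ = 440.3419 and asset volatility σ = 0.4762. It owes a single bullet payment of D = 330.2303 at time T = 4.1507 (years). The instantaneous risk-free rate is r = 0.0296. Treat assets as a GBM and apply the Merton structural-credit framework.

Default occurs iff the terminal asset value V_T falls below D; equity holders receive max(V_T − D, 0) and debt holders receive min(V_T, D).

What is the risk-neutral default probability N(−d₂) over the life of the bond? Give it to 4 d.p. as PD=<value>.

PD=0.5247

d₁ = [ln(V₀/D) + (r + σ²/2)T] / (σ√T)
   = [ln(440.3419/330.2303) + (0.0296 + 0.5·0.4762²)·4.1507] / (0.4762·√4.1507)
   = [0.287761 + 0.593480] / 0.970175 = 0.908333
d₂ = d₁ − σ√T = 0.908333 − 0.970175 = -0.061842
risk-neutral PD = N(−d₂) = N(0.061842) = 0.524656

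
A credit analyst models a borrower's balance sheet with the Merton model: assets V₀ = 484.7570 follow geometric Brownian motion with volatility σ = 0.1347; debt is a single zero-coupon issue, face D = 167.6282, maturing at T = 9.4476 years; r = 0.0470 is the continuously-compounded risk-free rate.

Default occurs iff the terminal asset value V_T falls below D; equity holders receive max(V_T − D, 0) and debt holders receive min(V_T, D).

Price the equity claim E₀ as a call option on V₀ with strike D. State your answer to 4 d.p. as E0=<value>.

d₁ = [ln(V₀/D) + (r + σ²/2)T] / (σ√T)
   = [ln(484.7570/167.6282) + (0.0470 + 0.5·0.1347²)·9.4476] / (0.1347·√9.4476)
   = [1.061899 + 0.529746] / 0.414027 = 3.844307
d₂ = d₁ − σ√T = 3.844307 − 0.414027 = 3.430280
N(d₁) = 0.999940,  N(d₂) = 0.999699,  e^(−rT) = 0.641442
E₀ = V₀·N(d₁) − D·e^(−rT)·N(d₂)
   = 484.7570·0.999940 − 167.6282·0.641442·0.999699 = 377.236420

E0=377.2364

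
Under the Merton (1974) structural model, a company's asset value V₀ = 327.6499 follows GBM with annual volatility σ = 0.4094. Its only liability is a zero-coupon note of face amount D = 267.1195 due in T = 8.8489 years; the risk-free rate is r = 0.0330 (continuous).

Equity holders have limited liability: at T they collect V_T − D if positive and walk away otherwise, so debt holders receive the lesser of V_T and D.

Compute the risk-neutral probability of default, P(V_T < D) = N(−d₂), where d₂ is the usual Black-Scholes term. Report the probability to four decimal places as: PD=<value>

PD=0.5798

d₁ = [ln(V₀/D) + (r + σ²/2)T] / (σ√T)
   = [ln(327.6499/267.1195) + (0.0330 + 0.5·0.4094²)·8.8489] / (0.4094·√8.8489)
   = [0.204250 + 1.033589] / 1.217846 = 1.016416
d₂ = d₁ − σ√T = 1.016416 − 1.217846 = -0.201431
risk-neutral PD = N(−d₂) = N(0.201431) = 0.579819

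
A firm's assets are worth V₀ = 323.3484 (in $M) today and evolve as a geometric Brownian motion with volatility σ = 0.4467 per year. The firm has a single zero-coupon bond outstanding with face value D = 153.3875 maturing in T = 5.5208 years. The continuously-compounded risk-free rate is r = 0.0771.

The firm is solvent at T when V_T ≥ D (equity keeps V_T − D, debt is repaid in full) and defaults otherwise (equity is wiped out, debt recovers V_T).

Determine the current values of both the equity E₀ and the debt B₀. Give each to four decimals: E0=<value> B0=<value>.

d₁ = [ln(V₀/D) + (r + σ²/2)T] / (σ√T)
   = [ln(323.3484/153.3875) + (0.0771 + 0.5·0.4467²)·5.5208] / (0.4467·√5.5208)
   = [0.745763 + 0.976466] / 1.049583 = 1.640869
d₂ = d₁ − σ√T = 1.640869 − 1.049583 = 0.591286
N(d₁) = 0.949588,  N(d₂) = 0.722836,  e^(−rT) = 0.653343
E₀ = V₀·N(d₁) − D·e^(−rT)·N(d₂)
   = 323.3484·0.949588 − 153.3875·0.653343·0.722836 = 234.609008
B₀ = V₀ − E₀ = 323.3484 − 234.609008 = 88.739392

E0=234.6090 B0=88.7394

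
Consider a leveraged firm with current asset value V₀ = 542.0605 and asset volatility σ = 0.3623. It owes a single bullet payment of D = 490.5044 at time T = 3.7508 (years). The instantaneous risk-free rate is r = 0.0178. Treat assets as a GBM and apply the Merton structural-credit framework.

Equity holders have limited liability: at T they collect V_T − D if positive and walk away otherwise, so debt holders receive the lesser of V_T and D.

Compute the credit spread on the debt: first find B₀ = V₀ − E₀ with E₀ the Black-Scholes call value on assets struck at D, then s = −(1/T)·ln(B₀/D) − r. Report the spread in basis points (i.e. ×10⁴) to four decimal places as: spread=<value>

d₁ = [ln(V₀/D) + (r + σ²/2)T] / (σ√T)
   = [ln(542.0605/490.5044) + (0.0178 + 0.5·0.3623²)·3.7508] / (0.3623·√3.7508)
   = [0.099943 + 0.312932] / 0.701666 = 0.588421
d₂ = d₁ − σ√T = 0.588421 − 0.701666 = -0.113245
N(d₁) = 0.721875,  N(d₂) = 0.454918,  e^(−rT) = 0.935416
E₀ = V₀·N(d₁) − D·e^(−rT)·N(d₂)
   = 542.0605·0.721875 − 490.5044·0.935416·0.454918 = 182.571888
B₀ = V₀ − E₀ = 542.0605 − 182.571888 = 359.488612
spread = −(1/T)·ln(B₀/D) − r = −(1/3.7508)·ln(359.488612/490.5044) − 0.0178 = 0.06504946
in basis points: 0.06504946 × 10⁴ = 650.4946 bp

spread=650.4946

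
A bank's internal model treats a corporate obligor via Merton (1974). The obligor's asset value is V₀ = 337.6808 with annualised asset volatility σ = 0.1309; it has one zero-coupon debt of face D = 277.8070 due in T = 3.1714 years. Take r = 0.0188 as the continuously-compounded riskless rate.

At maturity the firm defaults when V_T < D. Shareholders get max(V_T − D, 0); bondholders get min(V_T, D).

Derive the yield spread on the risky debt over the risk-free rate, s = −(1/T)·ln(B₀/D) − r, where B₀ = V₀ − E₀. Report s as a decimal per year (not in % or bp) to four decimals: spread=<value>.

d₁ = [ln(V₀/D) + (r + σ²/2)T] / (σ√T)
   = [ln(337.6808/277.8070) + (0.0188 + 0.5·0.1309²)·3.1714] / (0.1309·√3.1714)
   = [0.195174 + 0.086793] / 0.233112 = 1.209578
d₂ = d₁ − σ√T = 1.209578 − 0.233112 = 0.976465
N(d₁) = 0.886780,  N(d₂) = 0.835583,  e^(−rT) = 0.942120
E₀ = V₀·N(d₁) − D·e^(−rT)·N(d₂)
   = 337.6808·0.886780 − 277.8070·0.942120·0.835583 = 80.753257
B₀ = V₀ − E₀ = 337.6808 − 80.753257 = 256.927543
spread = −(1/T)·ln(B₀/D) − r = −(1/3.1714)·ln(256.927543/277.8070) − 0.0188 = 0.00583660

spread=0.0058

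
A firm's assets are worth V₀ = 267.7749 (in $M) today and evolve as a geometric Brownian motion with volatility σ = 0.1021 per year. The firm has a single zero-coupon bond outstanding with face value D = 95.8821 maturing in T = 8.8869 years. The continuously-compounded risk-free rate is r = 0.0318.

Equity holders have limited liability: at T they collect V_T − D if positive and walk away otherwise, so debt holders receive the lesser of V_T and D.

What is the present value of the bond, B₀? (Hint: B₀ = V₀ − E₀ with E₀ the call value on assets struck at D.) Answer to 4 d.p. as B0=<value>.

d₁ = [ln(V₀/D) + (r + σ²/2)T] / (σ√T)
   = [ln(267.7749/95.8821) + (0.0318 + 0.5·0.1021²)·8.8869] / (0.1021·√8.8869)
   = [1.027027 + 0.328924] / 0.304369 = 4.454953
d₂ = d₁ − σ√T = 4.454953 − 0.304369 = 4.150584
N(d₁) = 0.999996,  N(d₂) = 0.999983,  e^(−rT) = 0.753819
E₀ = V₀·N(d₁) − D·e^(−rT)·N(d₂)
   = 267.7749·0.999996 − 95.8821·0.753819·0.999983 = 195.497257
B₀ = V₀ − E₀ = 267.7749 − 195.497257 = 72.277643

B0=72.2776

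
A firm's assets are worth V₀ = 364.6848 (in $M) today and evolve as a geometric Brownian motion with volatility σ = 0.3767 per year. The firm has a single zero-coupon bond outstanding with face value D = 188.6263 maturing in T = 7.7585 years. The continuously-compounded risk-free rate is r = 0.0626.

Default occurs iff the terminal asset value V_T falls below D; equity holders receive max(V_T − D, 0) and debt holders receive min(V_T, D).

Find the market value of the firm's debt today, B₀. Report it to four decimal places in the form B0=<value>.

d₁ = [ln(V₀/D) + (r + σ²/2)T] / (σ√T)
   = [ln(364.6848/188.6263) + (0.0626 + 0.5·0.3767²)·7.7585] / (0.3767·√7.7585)
   = [0.659266 + 1.036159] / 1.049263 = 1.615824
d₂ = d₁ − σ√T = 1.615824 − 1.049263 = 0.566560
N(d₁) = 0.946934,  N(d₂) = 0.714494,  e^(−rT) = 0.615277
E₀ = V₀·N(d₁) − D·e^(−rT)·N(d₂)
   = 364.6848·0.946934 − 188.6263·0.615277·0.714494 = 262.410027
B₀ = V₀ − E₀ = 364.6848 − 262.410027 = 102.274773

B0=102.2748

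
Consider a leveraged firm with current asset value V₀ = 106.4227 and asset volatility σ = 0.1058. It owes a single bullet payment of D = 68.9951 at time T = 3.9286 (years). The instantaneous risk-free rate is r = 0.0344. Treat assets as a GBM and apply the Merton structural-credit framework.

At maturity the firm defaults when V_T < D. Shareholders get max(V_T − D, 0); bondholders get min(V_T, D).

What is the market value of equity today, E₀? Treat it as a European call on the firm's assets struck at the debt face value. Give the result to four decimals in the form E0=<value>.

E0=46.1663

d₁ = [ln(V₀/D) + (r + σ²/2)T] / (σ√T)
   = [ln(106.4227/68.9951) + (0.0344 + 0.5·0.1058²)·3.9286] / (0.1058·√3.9286)
   = [0.433383 + 0.157132] / 0.209703 = 2.815959
d₂ = d₁ − σ√T = 2.815959 − 0.209703 = 2.606256
N(d₁) = 0.997568,  N(d₂) = 0.995423,  e^(−rT) = 0.873590
E₀ = V₀·N(d₁) − D·e^(−rT)·N(d₂)
   = 106.4227·0.997568 − 68.9951·0.873590·0.995423 = 46.166342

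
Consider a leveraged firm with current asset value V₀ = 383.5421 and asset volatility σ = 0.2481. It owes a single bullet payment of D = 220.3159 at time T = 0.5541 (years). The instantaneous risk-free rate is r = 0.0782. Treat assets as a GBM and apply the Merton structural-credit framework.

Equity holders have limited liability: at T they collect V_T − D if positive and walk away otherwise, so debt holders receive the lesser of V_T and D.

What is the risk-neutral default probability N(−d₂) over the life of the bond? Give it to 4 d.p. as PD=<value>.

d₁ = [ln(V₀/D) + (r + σ²/2)T] / (σ√T)
   = [ln(383.5421/220.3159) + (0.0782 + 0.5·0.2481²)·0.5541] / (0.2481·√0.5541)
   = [0.554387 + 0.060384] / 0.184680 = 3.328837
d₂ = d₁ − σ√T = 3.328837 − 0.184680 = 3.144157
risk-neutral PD = N(−d₂) = N(-3.144157) = 0.000833

PD=0.0008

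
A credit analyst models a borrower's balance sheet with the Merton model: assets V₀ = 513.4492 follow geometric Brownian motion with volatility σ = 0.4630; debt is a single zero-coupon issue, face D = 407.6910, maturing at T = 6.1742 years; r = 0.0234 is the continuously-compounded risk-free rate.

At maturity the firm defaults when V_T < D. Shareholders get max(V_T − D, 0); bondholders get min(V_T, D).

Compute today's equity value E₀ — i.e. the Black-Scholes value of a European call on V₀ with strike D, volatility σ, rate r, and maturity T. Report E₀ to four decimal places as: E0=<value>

E0=277.4114

d₁ = [ln(V₀/D) + (r + σ²/2)T] / (σ√T)
   = [ln(513.4492/407.6910) + (0.0234 + 0.5·0.4630²)·6.1742] / (0.4630·√6.1742)
   = [0.230642 + 0.806255] / 1.150460 = 0.901289
d₂ = d₁ − σ√T = 0.901289 − 1.150460 = -0.249171
N(d₁) = 0.816283,  N(d₂) = 0.401614,  e^(−rT) = 0.865475
E₀ = V₀·N(d₁) − D·e^(−rT)·N(d₂)
   = 513.4492·0.816283 − 407.6910·0.865475·0.401614 = 277.411408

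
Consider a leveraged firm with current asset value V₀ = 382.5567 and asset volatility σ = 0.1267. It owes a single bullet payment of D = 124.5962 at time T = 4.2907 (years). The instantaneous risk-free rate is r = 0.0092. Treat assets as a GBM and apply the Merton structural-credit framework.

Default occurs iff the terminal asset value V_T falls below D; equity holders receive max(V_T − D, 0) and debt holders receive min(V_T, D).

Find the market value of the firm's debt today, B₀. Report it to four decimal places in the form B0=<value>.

d₁ = [ln(V₀/D) + (r + σ²/2)T] / (σ√T)
   = [ln(382.5567/124.5962) + (0.0092 + 0.5·0.1267²)·4.2907] / (0.1267·√4.2907)
   = [1.121799 + 0.073914] / 0.262446 = 4.556024
d₂ = d₁ − σ√T = 4.556024 − 0.262446 = 4.293578
N(d₁) = 0.999997,  N(d₂) = 0.999991,  e^(−rT) = 0.961295
E₀ = V₀·N(d₁) − D·e^(−rT)·N(d₂)
   = 382.5567·0.999997 − 124.5962·0.961295·0.999991 = 262.783111
B₀ = V₀ − E₀ = 382.5567 − 262.783111 = 119.773589

B0=119.7736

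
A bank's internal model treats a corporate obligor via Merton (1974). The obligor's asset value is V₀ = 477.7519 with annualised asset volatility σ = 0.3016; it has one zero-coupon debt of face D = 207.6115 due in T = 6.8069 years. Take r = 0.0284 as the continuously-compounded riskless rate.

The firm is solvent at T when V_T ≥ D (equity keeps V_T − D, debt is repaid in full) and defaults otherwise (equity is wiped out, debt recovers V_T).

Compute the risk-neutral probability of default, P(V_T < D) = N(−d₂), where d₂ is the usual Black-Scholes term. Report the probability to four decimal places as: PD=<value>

PD=0.1810

d₁ = [ln(V₀/D) + (r + σ²/2)T] / (σ√T)
   = [ln(477.7519/207.6115) + (0.0284 + 0.5·0.3016²)·6.8069] / (0.3016·√6.8069)
   = [0.833423 + 0.502902] / 0.786875 = 1.698268
d₂ = d₁ − σ√T = 1.698268 − 0.786875 = 0.911393
risk-neutral PD = N(−d₂) = N(-0.911393) = 0.181044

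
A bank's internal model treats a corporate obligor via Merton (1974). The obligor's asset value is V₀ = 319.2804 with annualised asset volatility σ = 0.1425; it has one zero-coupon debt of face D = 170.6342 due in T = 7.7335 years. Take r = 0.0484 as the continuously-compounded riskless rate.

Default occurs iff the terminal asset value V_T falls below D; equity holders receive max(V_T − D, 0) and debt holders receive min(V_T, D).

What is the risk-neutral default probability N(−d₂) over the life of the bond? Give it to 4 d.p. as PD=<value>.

d₁ = [ln(V₀/D) + (r + σ²/2)T] / (σ√T)
   = [ln(319.2804/170.6342) + (0.0484 + 0.5·0.1425²)·7.7335] / (0.1425·√7.7335)
   = [0.626548 + 0.452821] / 0.396281 = 2.723747
d₂ = d₁ − σ√T = 2.723747 − 0.396281 = 2.327466
risk-neutral PD = N(−d₂) = N(-2.327466) = 0.009970

PD=0.0100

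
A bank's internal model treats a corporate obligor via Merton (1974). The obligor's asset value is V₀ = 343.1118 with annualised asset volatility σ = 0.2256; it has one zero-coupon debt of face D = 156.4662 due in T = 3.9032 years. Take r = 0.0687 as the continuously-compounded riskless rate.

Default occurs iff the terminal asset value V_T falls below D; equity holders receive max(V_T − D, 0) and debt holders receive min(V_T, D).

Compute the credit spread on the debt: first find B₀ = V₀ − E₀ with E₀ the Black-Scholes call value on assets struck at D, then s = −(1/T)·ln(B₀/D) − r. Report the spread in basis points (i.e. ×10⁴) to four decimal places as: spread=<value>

spread=5.7590

d₁ = [ln(V₀/D) + (r + σ²/2)T] / (σ√T)
   = [ln(343.1118/156.4662) + (0.0687 + 0.5·0.2256²)·3.9032] / (0.2256·√3.9032)
   = [0.785216 + 0.367477] / 0.445707 = 2.586213
d₂ = d₁ − σ√T = 2.586213 − 0.445707 = 2.140506
N(d₁) = 0.995148,  N(d₂) = 0.983843,  e^(−rT) = 0.764793
E₀ = V₀·N(d₁) − D·e^(−rT)·N(d₂)
   = 343.1118·0.995148 − 156.4662·0.764793·0.983843 = 223.716202
B₀ = V₀ − E₀ = 343.1118 − 223.716202 = 119.395598
spread = −(1/T)·ln(B₀/D) − r = −(1/3.9032)·ln(119.395598/156.4662) − 0.0687 = 0.00057590
in basis points: 0.00057590 × 10⁴ = 5.7590 bp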